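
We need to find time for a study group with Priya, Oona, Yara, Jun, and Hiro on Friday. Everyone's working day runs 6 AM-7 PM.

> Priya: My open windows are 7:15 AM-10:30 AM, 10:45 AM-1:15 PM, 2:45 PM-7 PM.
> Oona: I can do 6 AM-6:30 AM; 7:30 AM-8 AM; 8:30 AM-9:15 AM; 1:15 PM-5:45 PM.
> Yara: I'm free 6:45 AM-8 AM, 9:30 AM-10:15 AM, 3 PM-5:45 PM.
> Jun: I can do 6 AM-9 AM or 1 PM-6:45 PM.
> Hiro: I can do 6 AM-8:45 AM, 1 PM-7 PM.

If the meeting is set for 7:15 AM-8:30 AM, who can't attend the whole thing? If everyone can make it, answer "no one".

Oona, Yara

Priya: free for 07:15-08:30. Oona: not fully free for 07:15-08:30. Yara: not fully free for 07:15-08:30. Jun: free for 07:15-08:30. Hiro: free for 07:15-08:30.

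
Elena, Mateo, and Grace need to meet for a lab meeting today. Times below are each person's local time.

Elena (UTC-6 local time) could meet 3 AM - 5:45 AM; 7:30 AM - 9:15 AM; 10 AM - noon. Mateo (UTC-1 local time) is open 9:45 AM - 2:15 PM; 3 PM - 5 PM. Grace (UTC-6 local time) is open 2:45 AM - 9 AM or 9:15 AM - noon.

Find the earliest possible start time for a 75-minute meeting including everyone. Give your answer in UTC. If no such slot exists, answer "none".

Elena in UTC: 09:00-11:45, 13:30-15:15, 16:00-18:00 (add 6h to convert from UTC-6).
Mateo in UTC: 10:45-15:15, 16:00-18:00 (add 1h to convert from UTC-1).
Grace in UTC: 08:45-15:00, 15:15-18:00 (add 6h to convert from UTC-6).
Elena ∩ Mateo: 10:45-11:45, 13:30-15:15, 16:00-18:00.
Elena ∩ Mateo ∩ Grace: 10:45-11:45, 13:30-15:00, 16:00-18:00.
The first common window of at least 75 minutes is 13:30-15:00, so the earliest start is 13:30.

13:30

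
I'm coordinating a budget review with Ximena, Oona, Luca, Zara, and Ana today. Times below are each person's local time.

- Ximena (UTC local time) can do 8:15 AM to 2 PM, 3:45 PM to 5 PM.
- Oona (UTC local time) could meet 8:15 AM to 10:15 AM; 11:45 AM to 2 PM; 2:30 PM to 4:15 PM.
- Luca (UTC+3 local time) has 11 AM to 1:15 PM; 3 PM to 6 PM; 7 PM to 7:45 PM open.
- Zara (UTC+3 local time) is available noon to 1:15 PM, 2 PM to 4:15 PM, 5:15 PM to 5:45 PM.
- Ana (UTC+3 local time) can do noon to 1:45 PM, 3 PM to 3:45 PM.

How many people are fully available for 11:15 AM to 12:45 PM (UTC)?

Ximena in UTC: 08:15-14:00, 15:45-17:00.
Oona in UTC: 08:15-10:15, 11:45-14:00, 14:30-16:15.
Luca in UTC: 08:00-10:15, 12:00-15:00, 16:00-16:45 (subtract 3h to convert from UTC+3).
Zara in UTC: 09:00-10:15, 11:00-13:15, 14:15-14:45 (subtract 3h to convert from UTC+3).
Ana in UTC: 09:00-10:45, 12:00-12:45 (subtract 3h to convert from UTC+3).
Ximena and Zara can make the full 11:15-12:45 slot — that's 2.

2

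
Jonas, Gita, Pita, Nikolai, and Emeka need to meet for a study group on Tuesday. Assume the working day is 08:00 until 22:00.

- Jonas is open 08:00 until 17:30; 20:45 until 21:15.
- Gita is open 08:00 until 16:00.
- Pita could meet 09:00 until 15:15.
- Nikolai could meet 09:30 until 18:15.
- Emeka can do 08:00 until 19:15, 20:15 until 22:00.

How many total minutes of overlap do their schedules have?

345

Jonas ∩ Gita: 08:00-16:00.
Jonas ∩ Gita ∩ Pita: 09:00-15:15.
Jonas ∩ Gita ∩ Pita ∩ Nikolai: 09:30-15:15.
Jonas ∩ Gita ∩ Pita ∩ Nikolai ∩ Emeka: 09:30-15:15.
So the common availability across everyone is 09:30-15:15.
That's a single block of 345 minutes.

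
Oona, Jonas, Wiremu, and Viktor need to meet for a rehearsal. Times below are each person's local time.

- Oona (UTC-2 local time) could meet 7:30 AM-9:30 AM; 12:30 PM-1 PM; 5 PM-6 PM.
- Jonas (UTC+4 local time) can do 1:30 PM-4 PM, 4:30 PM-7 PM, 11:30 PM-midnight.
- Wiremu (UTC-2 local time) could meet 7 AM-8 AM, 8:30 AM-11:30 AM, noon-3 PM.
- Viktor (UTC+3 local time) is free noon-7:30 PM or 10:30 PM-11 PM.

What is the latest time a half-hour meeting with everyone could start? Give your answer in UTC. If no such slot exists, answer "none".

Oona in UTC: 09:30-11:30, 14:30-15:00, 19:00-20:00 (add 2h to convert from UTC-2).
Jonas in UTC: 09:30-12:00, 12:30-15:00, 19:30-20:00 (subtract 4h to convert from UTC+4).
Wiremu in UTC: 09:00-10:00, 10:30-13:30, 14:00-17:00 (add 2h to convert from UTC-2).
Viktor in UTC: 09:00-16:30, 19:30-20:00 (subtract 3h to convert from UTC+3).
Oona ∩ Jonas: 09:30-11:30, 14:30-15:00, 19:30-20:00.
Oona ∩ Jonas ∩ Wiremu: 09:30-10:00, 10:30-11:30, 14:30-15:00.
Oona ∩ Jonas ∩ Wiremu ∩ Viktor: 09:30-10:00, 10:30-11:30, 14:30-15:00.
Those are the intersection windows.
The last common window of at least 30 minutes is 14:30-15:00; a 30-minute meeting can start as late as 14:30 and still end by 15:00.

14:30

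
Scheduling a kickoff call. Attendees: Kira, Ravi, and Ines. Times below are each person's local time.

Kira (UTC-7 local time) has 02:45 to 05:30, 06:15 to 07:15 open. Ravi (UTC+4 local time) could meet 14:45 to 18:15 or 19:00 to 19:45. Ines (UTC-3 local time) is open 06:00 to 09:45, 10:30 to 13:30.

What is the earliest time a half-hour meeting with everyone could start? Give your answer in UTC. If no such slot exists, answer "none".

10:45

Kira in UTC: 09:45-12:30, 13:15-14:15 (add 7h to convert from UTC-7).
Ravi in UTC: 10:45-14:15, 15:00-15:45 (subtract 4h to convert from UTC+4).
Ines in UTC: 09:00-12:45, 13:30-16:30 (add 3h to convert from UTC-3).
Kira ∩ Ravi: 10:45-12:30, 13:15-14:15.
Kira ∩ Ravi ∩ Ines: 10:45-12:30, 13:30-14:15.
Those are the intersection windows.
The first common window of at least 30 minutes is 10:45-12:30, so the earliest start is 10:45.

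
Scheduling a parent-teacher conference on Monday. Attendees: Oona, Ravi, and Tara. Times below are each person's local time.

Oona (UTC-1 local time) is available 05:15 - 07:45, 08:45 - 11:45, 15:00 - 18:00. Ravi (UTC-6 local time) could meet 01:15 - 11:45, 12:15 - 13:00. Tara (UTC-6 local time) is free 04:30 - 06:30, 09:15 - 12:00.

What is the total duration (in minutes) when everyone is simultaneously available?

225

Oona in UTC: 06:15-08:45, 09:45-12:45, 16:00-19:00 (add 1h to convert from UTC-1).
Ravi in UTC: 07:15-17:45, 18:15-19:00 (add 6h to convert from UTC-6).
Tara in UTC: 10:30-12:30, 15:15-18:00 (add 6h to convert from UTC-6).
Oona ∩ Ravi: 07:15-08:45, 09:45-12:45, 16:00-17:45, 18:15-19:00.
Oona ∩ Ravi ∩ Tara: 10:30-12:30, 16:00-17:45.
So the common availability across everyone is 10:30-12:30, 16:00-17:45.
Summing the common windows: 120 + 105 = 225 minutes.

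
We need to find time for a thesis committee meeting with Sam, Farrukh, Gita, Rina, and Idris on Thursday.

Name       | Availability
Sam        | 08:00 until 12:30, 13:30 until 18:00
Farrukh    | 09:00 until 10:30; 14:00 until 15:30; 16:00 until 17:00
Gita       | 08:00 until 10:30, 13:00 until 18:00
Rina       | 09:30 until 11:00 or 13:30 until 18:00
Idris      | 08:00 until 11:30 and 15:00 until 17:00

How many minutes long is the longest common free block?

Sam ∩ Farrukh: 09:00-10:30, 14:00-15:30, 16:00-17:00.
Sam ∩ Farrukh ∩ Gita: 09:00-10:30, 14:00-15:30, 16:00-17:00.
Sam ∩ Farrukh ∩ Gita ∩ Rina: 09:30-10:30, 14:00-15:30, 16:00-17:00.
Sam ∩ Farrukh ∩ Gita ∩ Rina ∩ Idris: 09:30-10:30, 15:00-15:30, 16:00-17:00.
The longest is 09:30-10:30 at 60 minutes.

60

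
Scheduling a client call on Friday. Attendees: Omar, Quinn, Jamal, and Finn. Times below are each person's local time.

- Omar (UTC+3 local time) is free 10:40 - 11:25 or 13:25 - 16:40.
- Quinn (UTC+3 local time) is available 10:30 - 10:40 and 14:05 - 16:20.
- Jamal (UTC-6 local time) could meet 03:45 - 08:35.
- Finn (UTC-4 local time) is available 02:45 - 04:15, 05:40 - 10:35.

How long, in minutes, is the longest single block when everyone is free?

135

Omar in UTC: 07:40-08:25, 10:25-13:40 (subtract 3h to convert from UTC+3).
Quinn in UTC: 07:30-07:40, 11:05-13:20 (subtract 3h to convert from UTC+3).
Jamal in UTC: 09:45-14:35 (add 6h to convert from UTC-6).
Finn in UTC: 06:45-08:15, 09:40-14:35 (add 4h to convert from UTC-4).
Omar ∩ Quinn: 11:05-13:20.
Omar ∩ Quinn ∩ Jamal: 11:05-13:20.
Omar ∩ Quinn ∩ Jamal ∩ Finn: 11:05-13:20.
The longest is 11:05-13:20 at 135 minutes.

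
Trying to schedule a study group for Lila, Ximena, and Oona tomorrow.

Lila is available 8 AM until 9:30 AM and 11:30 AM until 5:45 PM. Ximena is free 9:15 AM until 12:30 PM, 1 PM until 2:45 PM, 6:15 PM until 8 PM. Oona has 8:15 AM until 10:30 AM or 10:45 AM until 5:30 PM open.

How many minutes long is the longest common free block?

Lila ∩ Ximena: 09:15-09:30, 11:30-12:30, 13:00-14:45.
Lila ∩ Ximena ∩ Oona: 09:15-09:30, 11:30-12:30, 13:00-14:45.
The longest is 13:00-14:45 at 105 minutes.

105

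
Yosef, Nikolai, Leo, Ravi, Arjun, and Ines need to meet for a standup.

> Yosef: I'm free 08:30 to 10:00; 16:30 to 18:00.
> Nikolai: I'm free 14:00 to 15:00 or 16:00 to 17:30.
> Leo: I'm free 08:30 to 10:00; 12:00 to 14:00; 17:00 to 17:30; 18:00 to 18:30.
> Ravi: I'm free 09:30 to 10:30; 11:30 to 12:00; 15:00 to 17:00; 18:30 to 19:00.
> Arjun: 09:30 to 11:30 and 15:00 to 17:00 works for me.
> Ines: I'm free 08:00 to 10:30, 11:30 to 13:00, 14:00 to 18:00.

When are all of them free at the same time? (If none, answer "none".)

Yosef ∩ Nikolai: 16:30-17:30.
Yosef ∩ Nikolai ∩ Leo: 17:00-17:30.
Yosef ∩ Nikolai ∩ Leo ∩ Ravi: ∅.
Yosef ∩ Nikolai ∩ Leo ∩ Ravi ∩ Arjun: ∅.
Yosef ∩ Nikolai ∩ Leo ∩ Ravi ∩ Arjun ∩ Ines: ∅.
There is no time when everyone is free.

none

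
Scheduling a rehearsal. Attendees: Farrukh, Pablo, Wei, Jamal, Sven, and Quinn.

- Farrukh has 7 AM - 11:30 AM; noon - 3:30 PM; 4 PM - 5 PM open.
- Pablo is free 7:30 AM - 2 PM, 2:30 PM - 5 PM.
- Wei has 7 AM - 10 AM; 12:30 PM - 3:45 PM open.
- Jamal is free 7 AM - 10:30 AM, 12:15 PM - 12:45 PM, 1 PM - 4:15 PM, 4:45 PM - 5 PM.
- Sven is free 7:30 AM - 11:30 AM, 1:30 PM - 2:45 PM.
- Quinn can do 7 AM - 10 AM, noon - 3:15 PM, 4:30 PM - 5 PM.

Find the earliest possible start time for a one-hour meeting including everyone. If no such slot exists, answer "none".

Farrukh ∩ Pablo: 07:30-11:30, 12:00-14:00, 14:30-15:30, 16:00-17:00.
Farrukh ∩ Pablo ∩ Wei: 07:30-10:00, 12:30-14:00, 14:30-15:30.
Farrukh ∩ Pablo ∩ Wei ∩ Jamal: 07:30-10:00, 12:30-12:45, 13:00-14:00, 14:30-15:30.
Farrukh ∩ Pablo ∩ Wei ∩ Jamal ∩ Sven: 07:30-10:00, 13:30-14:00, 14:30-14:45.
Farrukh ∩ Pablo ∩ Wei ∩ Jamal ∩ Sven ∩ Quinn: 07:30-10:00, 13:30-14:00, 14:30-14:45.
The first common window of at least 60 minutes is 07:30-10:00, so the earliest start is 07:30.

07:30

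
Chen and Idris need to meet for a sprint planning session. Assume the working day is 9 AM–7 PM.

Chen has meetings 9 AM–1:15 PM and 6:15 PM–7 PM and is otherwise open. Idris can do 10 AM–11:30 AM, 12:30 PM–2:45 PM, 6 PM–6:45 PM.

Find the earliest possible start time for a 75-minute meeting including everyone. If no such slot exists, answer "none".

13:15

Chen free: 13:15-18:15 (invert busy blocks within the working day).
Idris free: 10:00-11:30, 12:30-14:45, 18:00-18:45.
Chen ∩ Idris: 13:15-14:45, 18:00-18:15.
The first common window of at least 75 minutes is 13:15-14:45, so the earliest start is 13:15.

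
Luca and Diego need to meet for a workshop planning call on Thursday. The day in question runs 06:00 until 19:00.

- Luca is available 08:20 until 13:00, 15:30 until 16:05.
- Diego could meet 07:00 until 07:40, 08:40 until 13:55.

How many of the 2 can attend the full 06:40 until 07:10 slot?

nobody can make the full 06:40-07:10 slot — that's 0.

0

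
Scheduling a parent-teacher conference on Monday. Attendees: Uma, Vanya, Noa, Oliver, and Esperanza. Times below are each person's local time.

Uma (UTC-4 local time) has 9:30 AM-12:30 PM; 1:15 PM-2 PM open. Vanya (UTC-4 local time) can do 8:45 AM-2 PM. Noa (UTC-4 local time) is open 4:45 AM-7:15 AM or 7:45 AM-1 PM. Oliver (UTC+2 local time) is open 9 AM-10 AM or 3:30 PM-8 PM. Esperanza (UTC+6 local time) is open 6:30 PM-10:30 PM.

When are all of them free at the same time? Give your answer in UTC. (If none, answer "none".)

Uma in UTC: 13:30-16:30, 17:15-18:00 (add 4h to convert from UTC-4).
Vanya in UTC: 12:45-18:00 (add 4h to convert from UTC-4).
Noa in UTC: 08:45-11:15, 11:45-17:00 (add 4h to convert from UTC-4).
Oliver in UTC: 07:00-08:00, 13:30-18:00 (subtract 2h to convert from UTC+2).
Esperanza in UTC: 12:30-16:30 (subtract 6h to convert from UTC+6).
Uma ∩ Vanya: 13:30-16:30, 17:15-18:00.
Uma ∩ Vanya ∩ Noa: 13:30-16:30.
Uma ∩ Vanya ∩ Noa ∩ Oliver: 13:30-16:30.
Uma ∩ Vanya ∩ Noa ∩ Oliver ∩ Esperanza: 13:30-16:30.
So the common availability across everyone is 13:30-16:30.

13:30-16:30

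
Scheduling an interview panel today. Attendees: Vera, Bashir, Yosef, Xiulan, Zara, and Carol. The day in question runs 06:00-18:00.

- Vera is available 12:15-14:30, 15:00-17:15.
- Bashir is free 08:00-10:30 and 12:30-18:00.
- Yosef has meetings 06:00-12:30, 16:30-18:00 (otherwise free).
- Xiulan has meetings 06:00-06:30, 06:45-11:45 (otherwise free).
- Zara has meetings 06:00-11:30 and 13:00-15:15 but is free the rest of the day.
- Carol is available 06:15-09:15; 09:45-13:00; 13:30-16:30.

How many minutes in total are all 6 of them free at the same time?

105

Vera free: 12:15-14:30, 15:00-17:15.
Bashir free: 08:00-10:30, 12:30-18:00.
Yosef free: 12:30-16:30 (invert busy blocks within the working day).
Xiulan free: 06:30-06:45, 11:45-18:00 (invert busy blocks within the working day).
Zara free: 11:30-13:00, 15:15-18:00 (invert busy blocks within the working day).
Carol free: 06:15-09:15, 09:45-13:00, 13:30-16:30.
Vera ∩ Bashir: 12:30-14:30, 15:00-17:15.
Vera ∩ Bashir ∩ Yosef: 12:30-14:30, 15:00-16:30.
Vera ∩ Bashir ∩ Yosef ∩ Xiulan: 12:30-14:30, 15:00-16:30.
Vera ∩ Bashir ∩ Yosef ∩ Xiulan ∩ Zara: 12:30-13:00, 15:15-16:30.
Vera ∩ Bashir ∩ Yosef ∩ Xiulan ∩ Zara ∩ Carol: 12:30-13:00, 15:15-16:30.
Summing the common windows: 30 + 75 = 105 minutes.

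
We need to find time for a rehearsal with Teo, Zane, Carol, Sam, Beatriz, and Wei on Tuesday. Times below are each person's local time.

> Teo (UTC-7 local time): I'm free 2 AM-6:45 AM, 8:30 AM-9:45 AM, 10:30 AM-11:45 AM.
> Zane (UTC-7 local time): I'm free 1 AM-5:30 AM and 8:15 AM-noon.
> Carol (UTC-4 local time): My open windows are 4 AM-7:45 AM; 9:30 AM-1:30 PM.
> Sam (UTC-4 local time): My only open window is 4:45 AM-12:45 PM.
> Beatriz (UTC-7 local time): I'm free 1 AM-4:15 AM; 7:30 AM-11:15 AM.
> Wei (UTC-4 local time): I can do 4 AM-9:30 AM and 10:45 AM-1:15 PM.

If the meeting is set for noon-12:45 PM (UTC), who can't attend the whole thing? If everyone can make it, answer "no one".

Beatriz, Carol, Zane

Teo in UTC: 09:00-13:45, 15:30-16:45, 17:30-18:45 (add 7h to convert from UTC-7).
Zane in UTC: 08:00-12:30, 15:15-19:00 (add 7h to convert from UTC-7).
Carol in UTC: 08:00-11:45, 13:30-17:30 (add 4h to convert from UTC-4).
Sam in UTC: 08:45-16:45 (add 4h to convert from UTC-4).
Beatriz in UTC: 08:00-11:15, 14:30-18:15 (add 7h to convert from UTC-7).
Wei in UTC: 08:00-13:30, 14:45-17:15 (add 4h to convert from UTC-4).
Teo: free for 12:00-12:45. Zane: not fully free for 12:00-12:45. Carol: not fully free for 12:00-12:45. Sam: free for 12:00-12:45. Beatriz: not fully free for 12:00-12:45. Wei: free for 12:00-12:45.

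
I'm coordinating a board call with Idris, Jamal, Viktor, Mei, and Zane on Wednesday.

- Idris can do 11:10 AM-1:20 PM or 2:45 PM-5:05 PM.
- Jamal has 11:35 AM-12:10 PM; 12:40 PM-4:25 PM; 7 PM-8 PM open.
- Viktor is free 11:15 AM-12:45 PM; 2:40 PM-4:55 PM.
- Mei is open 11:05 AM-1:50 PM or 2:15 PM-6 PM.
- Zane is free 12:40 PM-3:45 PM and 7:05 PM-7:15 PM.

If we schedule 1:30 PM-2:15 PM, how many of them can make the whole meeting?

Jamal and Zane can make the full 13:30-14:15 slot — that's 2.

2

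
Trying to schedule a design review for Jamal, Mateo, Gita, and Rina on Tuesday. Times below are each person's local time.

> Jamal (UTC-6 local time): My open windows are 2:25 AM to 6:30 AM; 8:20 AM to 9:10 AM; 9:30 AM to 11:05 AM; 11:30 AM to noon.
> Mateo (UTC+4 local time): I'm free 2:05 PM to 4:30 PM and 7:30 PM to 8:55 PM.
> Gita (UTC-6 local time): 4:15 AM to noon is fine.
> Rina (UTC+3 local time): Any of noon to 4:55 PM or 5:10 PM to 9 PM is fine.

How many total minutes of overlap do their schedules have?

220

Jamal in UTC: 08:25-12:30, 14:20-15:10, 15:30-17:05, 17:30-18:00 (add 6h to convert from UTC-6).
Mateo in UTC: 10:05-12:30, 15:30-16:55 (subtract 4h to convert from UTC+4).
Gita in UTC: 10:15-18:00 (add 6h to convert from UTC-6).
Rina in UTC: 09:00-13:55, 14:10-18:00 (subtract 3h to convert from UTC+3).
Jamal ∩ Mateo: 10:05-12:30, 15:30-16:55.
Jamal ∩ Mateo ∩ Gita: 10:15-12:30, 15:30-16:55.
Jamal ∩ Mateo ∩ Gita ∩ Rina: 10:15-12:30, 15:30-16:55.
Summing the common windows: 135 + 85 = 220 minutes.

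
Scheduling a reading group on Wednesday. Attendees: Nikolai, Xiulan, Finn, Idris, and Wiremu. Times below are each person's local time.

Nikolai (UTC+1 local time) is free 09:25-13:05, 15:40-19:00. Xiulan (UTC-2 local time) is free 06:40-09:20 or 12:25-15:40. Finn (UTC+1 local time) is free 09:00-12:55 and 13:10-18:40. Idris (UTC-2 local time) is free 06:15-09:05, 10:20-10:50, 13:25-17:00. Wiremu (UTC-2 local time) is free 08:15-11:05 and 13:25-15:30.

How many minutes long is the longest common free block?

Nikolai in UTC: 08:25-12:05, 14:40-18:00 (subtract 1h to convert from UTC+1).
Xiulan in UTC: 08:40-11:20, 14:25-17:40 (add 2h to convert from UTC-2).
Finn in UTC: 08:00-11:55, 12:10-17:40 (subtract 1h to convert from UTC+1).
Idris in UTC: 08:15-11:05, 12:20-12:50, 15:25-19:00 (add 2h to convert from UTC-2).
Wiremu in UTC: 10:15-13:05, 15:25-17:30 (add 2h to convert from UTC-2).
Nikolai ∩ Xiulan: 08:40-11:20, 14:40-17:40.
Nikolai ∩ Xiulan ∩ Finn: 08:40-11:20, 14:40-17:40.
Nikolai ∩ Xiulan ∩ Finn ∩ Idris: 08:40-11:05, 15:25-17:40.
Nikolai ∩ Xiulan ∩ Finn ∩ Idris ∩ Wiremu: 10:15-11:05, 15:25-17:30.
Those are the intersection windows.
The longest is 15:25-17:30 at 125 minutes.

125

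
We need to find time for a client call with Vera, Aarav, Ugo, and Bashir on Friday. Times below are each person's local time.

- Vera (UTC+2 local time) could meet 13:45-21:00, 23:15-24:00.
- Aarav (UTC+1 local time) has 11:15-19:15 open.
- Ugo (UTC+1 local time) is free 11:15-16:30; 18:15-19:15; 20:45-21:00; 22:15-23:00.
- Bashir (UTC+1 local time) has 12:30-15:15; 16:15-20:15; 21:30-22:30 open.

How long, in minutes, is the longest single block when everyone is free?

Vera in UTC: 11:45-19:00, 21:15-22:00 (subtract 2h to convert from UTC+2).
Aarav in UTC: 10:15-18:15 (subtract 1h to convert from UTC+1).
Ugo in UTC: 10:15-15:30, 17:15-18:15, 19:45-20:00, 21:15-22:00 (subtract 1h to convert from UTC+1).
Bashir in UTC: 11:30-14:15, 15:15-19:15, 20:30-21:30 (subtract 1h to convert from UTC+1).
Vera ∩ Aarav: 11:45-18:15.
Vera ∩ Aarav ∩ Ugo: 11:45-15:30, 17:15-18:15.
Vera ∩ Aarav ∩ Ugo ∩ Bashir: 11:45-14:15, 15:15-15:30, 17:15-18:15.
So the common availability across everyone is 11:45-14:15, 15:15-15:30, 17:15-18:15.
The longest is 11:45-14:15 at 150 minutes.

150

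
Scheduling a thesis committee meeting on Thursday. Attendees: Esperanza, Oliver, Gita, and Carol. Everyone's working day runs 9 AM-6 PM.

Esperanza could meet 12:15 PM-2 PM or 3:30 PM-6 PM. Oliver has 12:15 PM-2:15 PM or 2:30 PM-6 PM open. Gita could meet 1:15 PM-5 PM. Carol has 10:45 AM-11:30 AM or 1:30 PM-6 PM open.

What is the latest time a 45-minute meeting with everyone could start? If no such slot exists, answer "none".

16:15

Esperanza ∩ Oliver: 12:15-14:00, 15:30-18:00.
Esperanza ∩ Oliver ∩ Gita: 13:15-14:00, 15:30-17:00.
Esperanza ∩ Oliver ∩ Gita ∩ Carol: 13:30-14:00, 15:30-17:00.
The last common window of at least 45 minutes is 15:30-17:00; a 45-minute meeting can start as late as 16:15 and still end by 17:00.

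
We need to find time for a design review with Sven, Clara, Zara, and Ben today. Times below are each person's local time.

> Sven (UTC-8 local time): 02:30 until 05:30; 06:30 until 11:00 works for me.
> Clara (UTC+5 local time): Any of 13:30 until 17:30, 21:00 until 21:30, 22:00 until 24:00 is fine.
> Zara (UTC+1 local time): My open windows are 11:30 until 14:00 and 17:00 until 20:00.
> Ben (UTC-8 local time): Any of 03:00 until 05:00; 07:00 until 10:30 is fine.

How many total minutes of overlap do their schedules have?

Sven in UTC: 10:30-13:30, 14:30-19:00 (add 8h to convert from UTC-8).
Clara in UTC: 08:30-12:30, 16:00-16:30, 17:00-19:00 (subtract 5h to convert from UTC+5).
Zara in UTC: 10:30-13:00, 16:00-19:00 (subtract 1h to convert from UTC+1).
Ben in UTC: 11:00-13:00, 15:00-18:30 (add 8h to convert from UTC-8).
Sven ∩ Clara: 10:30-12:30, 16:00-16:30, 17:00-19:00.
Sven ∩ Clara ∩ Zara: 10:30-12:30, 16:00-16:30, 17:00-19:00.
Sven ∩ Clara ∩ Zara ∩ Ben: 11:00-12:30, 16:00-16:30, 17:00-18:30.
So the common availability across everyone is 11:00-12:30, 16:00-16:30, 17:00-18:30.
Summing the common windows: 90 + 30 + 90 = 210 minutes.

210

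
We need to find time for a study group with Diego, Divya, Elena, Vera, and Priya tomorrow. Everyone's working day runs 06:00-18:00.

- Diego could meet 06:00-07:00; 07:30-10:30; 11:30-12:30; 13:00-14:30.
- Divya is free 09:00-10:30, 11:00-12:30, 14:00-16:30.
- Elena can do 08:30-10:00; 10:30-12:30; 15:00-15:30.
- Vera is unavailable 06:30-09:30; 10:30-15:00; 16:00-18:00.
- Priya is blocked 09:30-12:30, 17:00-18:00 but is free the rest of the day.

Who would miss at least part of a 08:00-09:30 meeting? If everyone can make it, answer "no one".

Diego free: 06:00-07:00, 07:30-10:30, 11:30-12:30, 13:00-14:30.
Divya free: 09:00-10:30, 11:00-12:30, 14:00-16:30.
Elena free: 08:30-10:00, 10:30-12:30, 15:00-15:30.
Vera free: 06:00-06:30, 09:30-10:30, 15:00-16:00 (invert busy blocks within the working day).
Priya free: 06:00-09:30, 12:30-17:00 (invert busy blocks within the working day).
Diego: free for 08:00-09:30. Divya: not fully free for 08:00-09:30. Elena: not fully free for 08:00-09:30. Vera: not fully free for 08:00-09:30. Priya: free for 08:00-09:30.

Divya, Elena, Vera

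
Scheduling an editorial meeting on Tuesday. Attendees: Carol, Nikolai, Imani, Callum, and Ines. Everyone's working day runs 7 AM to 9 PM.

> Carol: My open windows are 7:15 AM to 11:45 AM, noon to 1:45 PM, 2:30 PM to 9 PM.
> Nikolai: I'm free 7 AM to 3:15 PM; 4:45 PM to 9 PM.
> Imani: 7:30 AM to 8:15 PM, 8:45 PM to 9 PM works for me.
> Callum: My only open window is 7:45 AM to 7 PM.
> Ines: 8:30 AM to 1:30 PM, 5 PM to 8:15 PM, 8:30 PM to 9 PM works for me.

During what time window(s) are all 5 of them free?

Carol ∩ Nikolai: 07:15-11:45, 12:00-13:45, 14:30-15:15, 16:45-21:00.
Carol ∩ Nikolai ∩ Imani: 07:30-11:45, 12:00-13:45, 14:30-15:15, 16:45-20:15, 20:45-21:00.
Carol ∩ Nikolai ∩ Imani ∩ Callum: 07:45-11:45, 12:00-13:45, 14:30-15:15, 16:45-19:00.
Carol ∩ Nikolai ∩ Imani ∩ Callum ∩ Ines: 08:30-11:45, 12:00-13:30, 17:00-19:00.

08:30-11:45, 12:00-13:30, 17:00-19:00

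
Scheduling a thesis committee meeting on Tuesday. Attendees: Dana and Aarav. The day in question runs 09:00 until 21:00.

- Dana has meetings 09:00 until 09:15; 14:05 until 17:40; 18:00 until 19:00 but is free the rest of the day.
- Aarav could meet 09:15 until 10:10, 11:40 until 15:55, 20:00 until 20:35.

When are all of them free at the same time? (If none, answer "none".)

09:15-10:10, 11:40-14:05, 20:00-20:35

Dana free: 09:15-14:05, 17:40-18:00, 19:00-21:00 (invert busy blocks within the working day).
Aarav free: 09:15-10:10, 11:40-15:55, 20:00-20:35.
Dana ∩ Aarav: 09:15-10:10, 11:40-14:05, 20:00-20:35.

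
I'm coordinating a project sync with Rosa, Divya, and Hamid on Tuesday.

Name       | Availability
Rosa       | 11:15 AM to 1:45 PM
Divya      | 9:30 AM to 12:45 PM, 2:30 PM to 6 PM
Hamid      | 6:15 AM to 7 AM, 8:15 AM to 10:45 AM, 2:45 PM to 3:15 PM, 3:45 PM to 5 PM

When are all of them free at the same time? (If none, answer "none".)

none

Rosa ∩ Divya: 11:15-12:45.
Rosa ∩ Divya ∩ Hamid: ∅.
There is no time when everyone is free.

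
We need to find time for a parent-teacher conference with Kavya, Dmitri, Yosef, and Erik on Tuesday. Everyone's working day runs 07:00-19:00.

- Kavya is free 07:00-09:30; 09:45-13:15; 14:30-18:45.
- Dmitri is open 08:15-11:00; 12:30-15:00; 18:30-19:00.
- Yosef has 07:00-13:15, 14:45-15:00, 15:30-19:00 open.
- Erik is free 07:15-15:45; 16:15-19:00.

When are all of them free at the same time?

08:15-09:30, 09:45-11:00, 12:30-13:15, 14:45-15:00, 18:30-18:45

Kavya ∩ Dmitri: 08:15-09:30, 09:45-11:00, 12:30-13:15, 14:30-15:00, 18:30-18:45.
Kavya ∩ Dmitri ∩ Yosef: 08:15-09:30, 09:45-11:00, 12:30-13:15, 14:45-15:00, 18:30-18:45.
Kavya ∩ Dmitri ∩ Yosef ∩ Erik: 08:15-09:30, 09:45-11:00, 12:30-13:15, 14:45-15:00, 18:30-18:45.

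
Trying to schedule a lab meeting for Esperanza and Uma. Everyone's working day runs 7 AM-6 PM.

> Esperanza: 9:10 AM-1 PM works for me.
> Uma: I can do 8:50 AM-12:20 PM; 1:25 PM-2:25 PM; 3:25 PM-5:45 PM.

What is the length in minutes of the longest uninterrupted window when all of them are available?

Esperanza ∩ Uma: 09:10-12:20.
The longest is 09:10-12:20 at 190 minutes.

190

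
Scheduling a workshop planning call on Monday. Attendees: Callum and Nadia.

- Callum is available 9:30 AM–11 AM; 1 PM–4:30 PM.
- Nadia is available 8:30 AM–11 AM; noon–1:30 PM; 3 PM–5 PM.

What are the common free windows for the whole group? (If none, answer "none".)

09:30-11:00, 13:00-13:30, 15:00-16:30

Callum ∩ Nadia: 09:30-11:00, 13:00-13:30, 15:00-16:30.
So the common availability across everyone is 09:30-11:00, 13:00-13:30, 15:00-16:30.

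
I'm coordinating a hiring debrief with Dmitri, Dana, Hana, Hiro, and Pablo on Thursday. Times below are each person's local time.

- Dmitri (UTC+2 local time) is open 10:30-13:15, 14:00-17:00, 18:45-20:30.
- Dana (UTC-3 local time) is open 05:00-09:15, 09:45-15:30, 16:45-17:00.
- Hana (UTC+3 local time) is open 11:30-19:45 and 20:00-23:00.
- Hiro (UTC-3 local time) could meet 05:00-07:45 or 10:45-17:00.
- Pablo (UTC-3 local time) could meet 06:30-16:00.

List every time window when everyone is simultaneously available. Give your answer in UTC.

Dmitri in UTC: 08:30-11:15, 12:00-15:00, 16:45-18:30 (subtract 2h to convert from UTC+2).
Dana in UTC: 08:00-12:15, 12:45-18:30, 19:45-20:00 (add 3h to convert from UTC-3).
Hana in UTC: 08:30-16:45, 17:00-20:00 (subtract 3h to convert from UTC+3).
Hiro in UTC: 08:00-10:45, 13:45-20:00 (add 3h to convert from UTC-3).
Pablo in UTC: 09:30-19:00 (add 3h to convert from UTC-3).
Dmitri ∩ Dana: 08:30-11:15, 12:00-12:15, 12:45-15:00, 16:45-18:30.
Dmitri ∩ Dana ∩ Hana: 08:30-11:15, 12:00-12:15, 12:45-15:00, 17:00-18:30.
Dmitri ∩ Dana ∩ Hana ∩ Hiro: 08:30-10:45, 13:45-15:00, 17:00-18:30.
Dmitri ∩ Dana ∩ Hana ∩ Hiro ∩ Pablo: 09:30-10:45, 13:45-15:00, 17:00-18:30.
So the common availability across everyone is 09:30-10:45, 13:45-15:00, 17:00-18:30.

09:30-10:45, 13:45-15:00, 17:00-18:30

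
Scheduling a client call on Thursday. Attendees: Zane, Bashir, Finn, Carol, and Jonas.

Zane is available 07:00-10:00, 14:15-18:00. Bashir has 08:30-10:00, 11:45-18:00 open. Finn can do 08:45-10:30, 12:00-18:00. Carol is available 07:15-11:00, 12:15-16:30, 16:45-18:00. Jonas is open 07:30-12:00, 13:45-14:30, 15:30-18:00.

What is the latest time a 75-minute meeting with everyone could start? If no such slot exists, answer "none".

16:45

Zane ∩ Bashir: 08:30-10:00, 14:15-18:00.
Zane ∩ Bashir ∩ Finn: 08:45-10:00, 14:15-18:00.
Zane ∩ Bashir ∩ Finn ∩ Carol: 08:45-10:00, 14:15-16:30, 16:45-18:00.
Zane ∩ Bashir ∩ Finn ∩ Carol ∩ Jonas: 08:45-10:00, 14:15-14:30, 15:30-16:30, 16:45-18:00.
So the common availability across everyone is 08:45-10:00, 14:15-14:30, 15:30-16:30, 16:45-18:00.
The last common window of at least 75 minutes is 16:45-18:00; a 75-minute meeting can start as late as 16:45 and still end by 18:00.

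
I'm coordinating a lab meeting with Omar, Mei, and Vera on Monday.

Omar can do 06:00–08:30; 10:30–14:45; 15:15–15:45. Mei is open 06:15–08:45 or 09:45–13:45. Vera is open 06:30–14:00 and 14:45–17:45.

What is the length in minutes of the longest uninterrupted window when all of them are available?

195

Omar ∩ Mei: 06:15-08:30, 10:30-13:45.
Omar ∩ Mei ∩ Vera: 06:30-08:30, 10:30-13:45.
The longest is 10:30-13:45 at 195 minutes.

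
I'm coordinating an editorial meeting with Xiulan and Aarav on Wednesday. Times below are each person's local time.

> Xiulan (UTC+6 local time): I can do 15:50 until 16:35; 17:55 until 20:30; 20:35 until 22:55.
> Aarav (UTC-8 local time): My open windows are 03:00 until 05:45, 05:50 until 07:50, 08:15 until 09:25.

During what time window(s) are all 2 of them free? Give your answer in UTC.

Xiulan in UTC: 09:50-10:35, 11:55-14:30, 14:35-16:55 (subtract 6h to convert from UTC+6).
Aarav in UTC: 11:00-13:45, 13:50-15:50, 16:15-17:25 (add 8h to convert from UTC-8).
Xiulan ∩ Aarav: 11:55-13:45, 13:50-14:30, 14:35-15:50, 16:15-16:55.

11:55-13:45, 13:50-14:30, 14:35-15:50, 16:15-16:55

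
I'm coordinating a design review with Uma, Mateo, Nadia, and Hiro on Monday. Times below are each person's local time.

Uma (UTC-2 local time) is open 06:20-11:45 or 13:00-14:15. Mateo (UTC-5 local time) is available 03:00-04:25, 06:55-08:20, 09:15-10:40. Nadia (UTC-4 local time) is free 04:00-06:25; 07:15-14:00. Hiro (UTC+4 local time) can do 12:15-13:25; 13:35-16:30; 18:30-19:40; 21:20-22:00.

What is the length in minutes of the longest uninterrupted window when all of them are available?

65

Uma in UTC: 08:20-13:45, 15:00-16:15 (add 2h to convert from UTC-2).
Mateo in UTC: 08:00-09:25, 11:55-13:20, 14:15-15:40 (add 5h to convert from UTC-5).
Nadia in UTC: 08:00-10:25, 11:15-18:00 (add 4h to convert from UTC-4).
Hiro in UTC: 08:15-09:25, 09:35-12:30, 14:30-15:40, 17:20-18:00 (subtract 4h to convert from UTC+4).
Uma ∩ Mateo: 08:20-09:25, 11:55-13:20, 15:00-15:40.
Uma ∩ Mateo ∩ Nadia: 08:20-09:25, 11:55-13:20, 15:00-15:40.
Uma ∩ Mateo ∩ Nadia ∩ Hiro: 08:20-09:25, 11:55-12:30, 15:00-15:40.
Those are the intersection windows.
The longest is 08:20-09:25 at 65 minutes.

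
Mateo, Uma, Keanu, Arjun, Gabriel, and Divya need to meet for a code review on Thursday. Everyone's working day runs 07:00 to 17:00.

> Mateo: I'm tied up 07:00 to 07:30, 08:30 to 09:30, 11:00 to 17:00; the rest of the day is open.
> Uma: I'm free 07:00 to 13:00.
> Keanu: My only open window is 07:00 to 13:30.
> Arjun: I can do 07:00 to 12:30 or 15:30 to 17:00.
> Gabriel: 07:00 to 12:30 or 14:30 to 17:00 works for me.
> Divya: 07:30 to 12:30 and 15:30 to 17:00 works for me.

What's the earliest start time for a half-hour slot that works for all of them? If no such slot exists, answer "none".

Mateo free: 07:30-08:30, 09:30-11:00 (invert busy blocks within the working day).
Uma free: 07:00-13:00.
Keanu free: 07:00-13:30.
Arjun free: 07:00-12:30, 15:30-17:00.
Gabriel free: 07:00-12:30, 14:30-17:00.
Divya free: 07:30-12:30, 15:30-17:00.
Mateo ∩ Uma: 07:30-08:30, 09:30-11:00.
Mateo ∩ Uma ∩ Keanu: 07:30-08:30, 09:30-11:00.
Mateo ∩ Uma ∩ Keanu ∩ Arjun: 07:30-08:30, 09:30-11:00.
Mateo ∩ Uma ∩ Keanu ∩ Arjun ∩ Gabriel: 07:30-08:30, 09:30-11:00.
Mateo ∩ Uma ∩ Keanu ∩ Arjun ∩ Gabriel ∩ Divya: 07:30-08:30, 09:30-11:00.
The first common window of at least 30 minutes is 07:30-08:30, so the earliest start is 07:30.

07:30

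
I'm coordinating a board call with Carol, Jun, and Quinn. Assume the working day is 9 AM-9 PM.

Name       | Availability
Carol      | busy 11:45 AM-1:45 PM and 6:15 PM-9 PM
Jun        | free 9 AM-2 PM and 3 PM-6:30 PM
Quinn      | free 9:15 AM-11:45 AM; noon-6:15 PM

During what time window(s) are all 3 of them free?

09:15-11:45, 13:45-14:00, 15:00-18:15

Carol free: 09:00-11:45, 13:45-18:15 (invert busy blocks within the working day).
Jun free: 09:00-14:00, 15:00-18:30.
Quinn free: 09:15-11:45, 12:00-18:15.
Carol ∩ Jun: 09:00-11:45, 13:45-14:00, 15:00-18:15.
Carol ∩ Jun ∩ Quinn: 09:15-11:45, 13:45-14:00, 15:00-18:15.
So the common availability across everyone is 09:15-11:45, 13:45-14:00, 15:00-18:15.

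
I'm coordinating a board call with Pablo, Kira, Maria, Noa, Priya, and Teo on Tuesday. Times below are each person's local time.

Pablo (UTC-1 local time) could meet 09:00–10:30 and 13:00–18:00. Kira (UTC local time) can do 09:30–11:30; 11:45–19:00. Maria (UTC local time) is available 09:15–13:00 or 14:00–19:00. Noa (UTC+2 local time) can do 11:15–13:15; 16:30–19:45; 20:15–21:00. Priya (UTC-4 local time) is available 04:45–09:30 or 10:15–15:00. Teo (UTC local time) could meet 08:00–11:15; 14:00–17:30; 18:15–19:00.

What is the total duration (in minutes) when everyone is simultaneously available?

Pablo in UTC: 10:00-11:30, 14:00-19:00 (add 1h to convert from UTC-1).
Kira in UTC: 09:30-11:30, 11:45-19:00.
Maria in UTC: 09:15-13:00, 14:00-19:00.
Noa in UTC: 09:15-11:15, 14:30-17:45, 18:15-19:00 (subtract 2h to convert from UTC+2).
Priya in UTC: 08:45-13:30, 14:15-19:00 (add 4h to convert from UTC-4).
Teo in UTC: 08:00-11:15, 14:00-17:30, 18:15-19:00.
Pablo ∩ Kira: 10:00-11:30, 14:00-19:00.
Pablo ∩ Kira ∩ Maria: 10:00-11:30, 14:00-19:00.
Pablo ∩ Kira ∩ Maria ∩ Noa: 10:00-11:15, 14:30-17:45, 18:15-19:00.
Pablo ∩ Kira ∩ Maria ∩ Noa ∩ Priya: 10:00-11:15, 14:30-17:45, 18:15-19:00.
Pablo ∩ Kira ∩ Maria ∩ Noa ∩ Priya ∩ Teo: 10:00-11:15, 14:30-17:30, 18:15-19:00.
Summing the common windows: 75 + 180 + 45 = 300 minutes.

300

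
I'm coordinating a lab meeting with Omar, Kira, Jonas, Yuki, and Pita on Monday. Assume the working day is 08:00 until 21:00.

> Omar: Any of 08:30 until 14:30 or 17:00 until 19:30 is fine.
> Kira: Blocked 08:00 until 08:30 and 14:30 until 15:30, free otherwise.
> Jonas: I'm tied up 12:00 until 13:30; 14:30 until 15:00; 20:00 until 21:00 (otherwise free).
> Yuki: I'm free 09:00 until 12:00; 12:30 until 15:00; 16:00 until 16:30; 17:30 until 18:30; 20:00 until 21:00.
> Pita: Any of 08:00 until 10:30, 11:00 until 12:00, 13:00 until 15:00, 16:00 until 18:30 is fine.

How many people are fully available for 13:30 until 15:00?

Omar free: 08:30-14:30, 17:00-19:30.
Kira free: 08:30-14:30, 15:30-21:00 (invert busy blocks within the working day).
Jonas free: 08:00-12:00, 13:30-14:30, 15:00-20:00 (invert busy blocks within the working day).
Yuki free: 09:00-12:00, 12:30-15:00, 16:00-16:30, 17:30-18:30, 20:00-21:00.
Pita free: 08:00-10:30, 11:00-12:00, 13:00-15:00, 16:00-18:30.
Yuki and Pita can make the full 13:30-15:00 slot — that's 2.

2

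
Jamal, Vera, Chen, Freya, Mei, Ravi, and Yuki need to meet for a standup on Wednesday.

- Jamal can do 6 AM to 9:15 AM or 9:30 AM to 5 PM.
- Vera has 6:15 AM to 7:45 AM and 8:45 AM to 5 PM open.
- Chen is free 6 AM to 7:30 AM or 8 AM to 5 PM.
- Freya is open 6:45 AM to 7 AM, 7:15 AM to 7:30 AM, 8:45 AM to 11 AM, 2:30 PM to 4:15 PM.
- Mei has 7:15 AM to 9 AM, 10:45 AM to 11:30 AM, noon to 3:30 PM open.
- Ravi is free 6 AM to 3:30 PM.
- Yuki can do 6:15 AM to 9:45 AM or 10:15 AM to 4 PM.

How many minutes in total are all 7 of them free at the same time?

105

Jamal ∩ Vera: 06:15-07:45, 08:45-09:15, 09:30-17:00.
Jamal ∩ Vera ∩ Chen: 06:15-07:30, 08:45-09:15, 09:30-17:00.
Jamal ∩ Vera ∩ Chen ∩ Freya: 06:45-07:00, 07:15-07:30, 08:45-09:15, 09:30-11:00, 14:30-16:15.
Jamal ∩ Vera ∩ Chen ∩ Freya ∩ Mei: 07:15-07:30, 08:45-09:00, 10:45-11:00, 14:30-15:30.
Jamal ∩ Vera ∩ Chen ∩ Freya ∩ Mei ∩ Ravi: 07:15-07:30, 08:45-09:00, 10:45-11:00, 14:30-15:30.
Jamal ∩ Vera ∩ Chen ∩ Freya ∩ Mei ∩ Ravi ∩ Yuki: 07:15-07:30, 08:45-09:00, 10:45-11:00, 14:30-15:30.
Those are the intersection windows.
Summing the common windows: 15 + 15 + 15 + 60 = 105 minutes.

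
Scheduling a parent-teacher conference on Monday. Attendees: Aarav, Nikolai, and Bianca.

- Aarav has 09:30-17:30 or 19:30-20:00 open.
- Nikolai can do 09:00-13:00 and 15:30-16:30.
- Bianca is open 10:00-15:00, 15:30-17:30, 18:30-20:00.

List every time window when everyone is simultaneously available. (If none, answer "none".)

10:00-13:00, 15:30-16:30

Aarav ∩ Nikolai: 09:30-13:00, 15:30-16:30.
Aarav ∩ Nikolai ∩ Bianca: 10:00-13:00, 15:30-16:30.
So the common availability across everyone is 10:00-13:00, 15:30-16:30.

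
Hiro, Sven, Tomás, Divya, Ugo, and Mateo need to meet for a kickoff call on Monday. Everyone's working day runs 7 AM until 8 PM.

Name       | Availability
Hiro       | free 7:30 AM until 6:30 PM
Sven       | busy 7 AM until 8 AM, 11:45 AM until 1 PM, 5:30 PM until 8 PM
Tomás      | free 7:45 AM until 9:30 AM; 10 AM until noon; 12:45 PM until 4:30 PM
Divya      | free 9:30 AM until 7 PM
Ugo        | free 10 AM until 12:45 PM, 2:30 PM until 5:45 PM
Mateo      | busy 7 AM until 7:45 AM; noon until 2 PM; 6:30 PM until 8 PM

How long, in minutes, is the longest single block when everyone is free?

Hiro free: 07:30-18:30.
Sven free: 08:00-11:45, 13:00-17:30 (invert busy blocks within the working day).
Tomás free: 07:45-09:30, 10:00-12:00, 12:45-16:30.
Divya free: 09:30-19:00.
Ugo free: 10:00-12:45, 14:30-17:45.
Mateo free: 07:45-12:00, 14:00-18:30 (invert busy blocks within the working day).
Hiro ∩ Sven: 08:00-11:45, 13:00-17:30.
Hiro ∩ Sven ∩ Tomás: 08:00-09:30, 10:00-11:45, 13:00-16:30.
Hiro ∩ Sven ∩ Tomás ∩ Divya: 10:00-11:45, 13:00-16:30.
Hiro ∩ Sven ∩ Tomás ∩ Divya ∩ Ugo: 10:00-11:45, 14:30-16:30.
Hiro ∩ Sven ∩ Tomás ∩ Divya ∩ Ugo ∩ Mateo: 10:00-11:45, 14:30-16:30.
The longest is 14:30-16:30 at 120 minutes.

120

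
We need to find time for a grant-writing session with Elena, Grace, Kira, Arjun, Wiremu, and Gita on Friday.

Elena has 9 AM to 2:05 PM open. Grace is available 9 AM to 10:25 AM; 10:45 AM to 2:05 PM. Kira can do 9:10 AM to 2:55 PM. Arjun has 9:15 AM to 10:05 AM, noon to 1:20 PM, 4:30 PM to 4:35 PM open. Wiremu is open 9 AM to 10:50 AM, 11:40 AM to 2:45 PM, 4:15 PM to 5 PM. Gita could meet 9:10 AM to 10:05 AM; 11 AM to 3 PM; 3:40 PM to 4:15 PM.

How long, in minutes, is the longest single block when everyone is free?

80

Elena ∩ Grace: 09:00-10:25, 10:45-14:05.
Elena ∩ Grace ∩ Kira: 09:10-10:25, 10:45-14:05.
Elena ∩ Grace ∩ Kira ∩ Arjun: 09:15-10:05, 12:00-13:20.
Elena ∩ Grace ∩ Kira ∩ Arjun ∩ Wiremu: 09:15-10:05, 12:00-13:20.
Elena ∩ Grace ∩ Kira ∩ Arjun ∩ Wiremu ∩ Gita: 09:15-10:05, 12:00-13:20.
So the common availability across everyone is 09:15-10:05, 12:00-13:20.
The longest is 12:00-13:20 at 80 minutes.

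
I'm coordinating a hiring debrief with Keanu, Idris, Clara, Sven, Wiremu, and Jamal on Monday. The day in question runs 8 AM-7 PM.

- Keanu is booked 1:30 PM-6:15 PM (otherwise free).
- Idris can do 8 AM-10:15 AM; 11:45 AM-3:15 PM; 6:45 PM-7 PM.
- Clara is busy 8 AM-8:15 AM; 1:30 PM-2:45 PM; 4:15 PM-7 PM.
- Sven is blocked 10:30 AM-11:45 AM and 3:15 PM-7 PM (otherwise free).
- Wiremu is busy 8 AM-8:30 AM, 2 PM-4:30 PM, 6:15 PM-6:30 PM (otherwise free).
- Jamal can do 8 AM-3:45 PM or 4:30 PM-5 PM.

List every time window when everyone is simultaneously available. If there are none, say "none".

08:30-10:15, 11:45-13:30

Keanu free: 08:00-13:30, 18:15-19:00 (invert busy blocks within the working day).
Idris free: 08:00-10:15, 11:45-15:15, 18:45-19:00.
Clara free: 08:15-13:30, 14:45-16:15 (invert busy blocks within the working day).
Sven free: 08:00-10:30, 11:45-15:15 (invert busy blocks within the working day).
Wiremu free: 08:30-14:00, 16:30-18:15, 18:30-19:00 (invert busy blocks within the working day).
Jamal free: 08:00-15:45, 16:30-17:00.
Keanu ∩ Idris: 08:00-10:15, 11:45-13:30, 18:45-19:00.
Keanu ∩ Idris ∩ Clara: 08:15-10:15, 11:45-13:30.
Keanu ∩ Idris ∩ Clara ∩ Sven: 08:15-10:15, 11:45-13:30.
Keanu ∩ Idris ∩ Clara ∩ Sven ∩ Wiremu: 08:30-10:15, 11:45-13:30.
Keanu ∩ Idris ∩ Clara ∩ Sven ∩ Wiremu ∩ Jamal: 08:30-10:15, 11:45-13:30.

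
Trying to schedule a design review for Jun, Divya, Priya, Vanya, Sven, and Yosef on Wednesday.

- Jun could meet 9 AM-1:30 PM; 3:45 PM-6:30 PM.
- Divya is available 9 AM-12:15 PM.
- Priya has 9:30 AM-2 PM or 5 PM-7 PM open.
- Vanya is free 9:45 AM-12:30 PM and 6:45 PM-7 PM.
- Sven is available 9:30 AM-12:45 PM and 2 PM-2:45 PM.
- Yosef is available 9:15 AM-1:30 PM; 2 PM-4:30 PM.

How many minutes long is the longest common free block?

150

Jun ∩ Divya: 09:00-12:15.
Jun ∩ Divya ∩ Priya: 09:30-12:15.
Jun ∩ Divya ∩ Priya ∩ Vanya: 09:45-12:15.
Jun ∩ Divya ∩ Priya ∩ Vanya ∩ Sven: 09:45-12:15.
Jun ∩ Divya ∩ Priya ∩ Vanya ∩ Sven ∩ Yosef: 09:45-12:15.
The longest is 09:45-12:15 at 150 minutes.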